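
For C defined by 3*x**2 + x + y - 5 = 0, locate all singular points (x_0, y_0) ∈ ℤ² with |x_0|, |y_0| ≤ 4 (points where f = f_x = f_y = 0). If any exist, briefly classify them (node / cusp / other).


No singular points in the scanned grid; C is smooth there.

Compute partial derivatives:
  f_x = 6*x + 1.
  f_y = 1.
f_y = 1 is a nonzero constant, so f_y never vanishes: no point (x, y) can satisfy f = f_x = f_y = 0. In particular no (x, y) ∈ {−4, ..., 4}² is singular; the curve is smooth.


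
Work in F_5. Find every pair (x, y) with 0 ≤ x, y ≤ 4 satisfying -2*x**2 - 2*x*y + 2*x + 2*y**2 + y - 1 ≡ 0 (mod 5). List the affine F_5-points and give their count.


Affine F_5-points: {(0, 3), (0, 4), (1, 1), (1, 2), (2, 0), (2, 4), (3, 2), (3, 3), (4, 0), (4, 1)}; count = 10.

For each of the 25 pairs (x, y) ∈ F_5², evaluate f(x, y) mod 5. Record the zeros.
  x = 0: [0↦4, 1↦2, 2↦4, 3↦0, 4↦0]  zeros at y ∈ {3, 4}
  x = 1: [0↦4, 1↦0, 2↦0, 3↦4, 4↦2]  zeros at y ∈ {1, 2}
  x = 2: [0↦0, 1↦4, 2↦2, 3↦4, 4↦0]  zeros at y ∈ {0, 4}
  x = 3: [0↦2, 1↦4, 2↦0, 3↦0, 4↦4]  zeros at y ∈ {2, 3}
  x = 4: [0↦0, 1↦0, 2↦4, 3↦2, 4↦4]  zeros at y ∈ {0, 1}
Collecting zeros: affine points = {(0, 3), (0, 4), (1, 1), (1, 2), (2, 0), (2, 4), (3, 2), (3, 3), (4, 0), (4, 1)}.
Total count |C(F_5)_aff| = 10.


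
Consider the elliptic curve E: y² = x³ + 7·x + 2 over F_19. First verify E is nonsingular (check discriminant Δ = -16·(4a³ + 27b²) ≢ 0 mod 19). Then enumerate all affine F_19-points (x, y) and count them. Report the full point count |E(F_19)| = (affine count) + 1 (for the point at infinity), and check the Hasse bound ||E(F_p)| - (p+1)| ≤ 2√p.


Affine points = {(2, 9), (2, 10), (8, 0), (11, 2), (11, 17), (12, 3), (12, 16), (15, 9), (15, 10), (16, 7), (16, 12)}; affine count = 11; |E(F_19)| = 12.

Discriminant check: Δ ∝ 4a³ + 27b² = 4·7³ + 27·2² = 4·343 + 27·4 ≡ 17 (mod 19). Nonzero ⇒ E is nonsingular.
For each x ∈ F_19, compute rhs = x³ + 7·x + 2 mod 19, then count y ∈ F_19 with y² ≡ rhs.
  x = 0: rhs = 2, matching y values: none (0 points).
  x = 1: rhs = 10, matching y values: none (0 points).
  x = 2: rhs = 5, matching y values: 9, 10 (2 points).
  x = 3: rhs = 12, matching y values: none (0 points).
  x = 4: rhs = 18, matching y values: none (0 points).
  x = 5: rhs = 10, matching y values: none (0 points).
  x = 6: rhs = 13, matching y values: none (0 points).
  x = 7: rhs = 14, matching y values: none (0 points).
  x = 8: rhs = 0, matching y values: 0 (1 points).
  x = 9: rhs = 15, matching y values: none (0 points).
  x = 10: rhs = 8, matching y values: none (0 points).
  x = 11: rhs = 4, matching y values: 2, 17 (2 points).
  x = 12: rhs = 9, matching y values: 3, 16 (2 points).
  x = 13: rhs = 10, matching y values: none (0 points).
  x = 14: rhs = 13, matching y values: none (0 points).
  x = 15: rhs = 5, matching y values: 9, 10 (2 points).
  x = 16: rhs = 11, matching y values: 7, 12 (2 points).
  x = 17: rhs = 18, matching y values: none (0 points).
  x = 18: rhs = 13, matching y values: none (0 points).
Total affine count: 11.
Full point count |E(F_19)| = 11 + 1 = 12.
Hasse bound: |12 − (19+1)| = |-8| = 8 ≤ 2√19 ≈ 8.7178 ✓.


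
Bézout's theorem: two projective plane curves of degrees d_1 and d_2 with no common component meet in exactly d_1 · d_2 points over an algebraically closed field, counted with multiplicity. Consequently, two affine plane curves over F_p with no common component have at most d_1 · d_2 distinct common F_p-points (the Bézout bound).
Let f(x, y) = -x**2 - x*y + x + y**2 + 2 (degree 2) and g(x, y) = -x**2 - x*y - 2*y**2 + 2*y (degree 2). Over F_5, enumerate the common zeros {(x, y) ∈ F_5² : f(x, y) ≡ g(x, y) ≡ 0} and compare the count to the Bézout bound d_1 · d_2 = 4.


Common zeros: {(3, 4)}; count = 1; Bézout bound = 4.

deg(f) = 2, deg(g) = 2, so Bézout bound = 4.
Scan x ∈ F_5. For each x, list the y ∈ F_5 with f(x, y) ≡ 0 and those with g(x, y) ≡ 0 (mod 5); the common zeros in that column are the intersection.
  x = 0: f ≡ 0 at y ∈ ∅; g ≡ 0 at y ∈ {0, 1}; common: ∅.
  x = 1: f ≡ 0 at y ∈ ∅; g ≡ 0 at y ∈ ∅; common: ∅.
  x = 2: f ≡ 0 at y ∈ {0, 2}; g ≡ 0 at y ∈ ∅; common: ∅.
  x = 3: f ≡ 0 at y ∈ {4}; g ≡ 0 at y ∈ {3, 4}; common: {4}.
  x = 4: f ≡ 0 at y ∈ {0, 4}; g ≡ 0 at y ∈ {1, 3}; common: ∅.
Collecting: common zeros = {(3, 4)}, so the count is 1.
Comparison with the Bézout bound: 1 ≤ 4 = deg(f)·deg(g), as expected for curves with no common component (the affine F_5-count falls short of the bound because intersections may lie at infinity, over extension fields, or carry multiplicity).


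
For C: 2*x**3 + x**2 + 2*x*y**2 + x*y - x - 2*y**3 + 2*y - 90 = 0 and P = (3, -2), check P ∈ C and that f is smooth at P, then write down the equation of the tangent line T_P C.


Tangent line at P: 65*x - 43*y - 281 = 0.

Step 1: f(3, -2) = 0, so P lies on C.
Step 2: partial derivatives
  f_x(x, y) = 6*x**2 + 2*x + 2*y**2 + y - 1, f_y(x, y) = 4*x*y + x - 6*y**2 + 2.
  f_x(P) = 65, f_y(P) = -43 (gradient nonzero, so P is smooth).
Step 3: tangent line at P: 65·(x − 3) + -43·(y − -2) = 0.
Expanding: 65*x - 43*y - 281 = 0.


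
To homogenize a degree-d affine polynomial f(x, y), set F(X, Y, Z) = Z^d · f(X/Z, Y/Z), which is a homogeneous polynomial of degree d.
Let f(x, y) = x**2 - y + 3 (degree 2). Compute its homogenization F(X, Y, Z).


F(X, Y, Z) = X**2 - Y*Z + 3*Z**2

deg(f) = 2.
Substitute x = X/Z, y = Y/Z into f, then multiply by Z^2.
  monomial 1·x^2·y^0 ↦ 1·X^2·Y^0·Z^0.
  monomial -1·x^0·y^1 ↦ -1·X^0·Y^1·Z^1.
  monomial 3·x^0·y^0 ↦ 3·X^0·Y^0·Z^2.
Collecting: F(X, Y, Z) = X**2 - Y*Z + 3*Z**2.


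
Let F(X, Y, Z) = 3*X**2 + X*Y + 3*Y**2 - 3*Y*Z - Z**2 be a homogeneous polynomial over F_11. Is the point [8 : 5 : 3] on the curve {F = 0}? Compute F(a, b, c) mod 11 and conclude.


F(8,5,3) ≡ 0 (mod 11); P is on the curve.

Evaluate F(8, 5, 3) term-by-term (mod 11).
  3*X**2 ↦ 3·64·1·1 = 192
  X*Y ↦ 1·8·5·1 = 40
  3*Y**2 ↦ 3·1·25·1 = 75
  -3*Y*Z ↦ -3·1·5·3 = -45
  -Z**2 ↦ -1·1·1·9 = -9
Sum: F(8, 5, 3) = (192) + (40) + (75) + (-45) + (-9) = 253.
Reducing mod 11: 253 ≡ 0 (mod 11).
Since F(a, b, c) ≡ 0 (mod 11), P lies on the curve.


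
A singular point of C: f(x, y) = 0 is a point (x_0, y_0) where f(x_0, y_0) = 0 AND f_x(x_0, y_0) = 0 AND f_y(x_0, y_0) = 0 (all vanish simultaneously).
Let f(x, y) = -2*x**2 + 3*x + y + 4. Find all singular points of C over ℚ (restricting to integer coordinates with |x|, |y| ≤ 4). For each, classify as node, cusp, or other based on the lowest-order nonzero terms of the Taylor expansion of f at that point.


No singular points in the scanned grid; C is smooth there.

Compute partial derivatives:
  f_x = 3 - 4*x.
  f_y = 1.
f_y = 1 is a nonzero constant, so f_y never vanishes: no point (x, y) can satisfy f = f_x = f_y = 0. In particular no (x, y) ∈ {−4, ..., 4}² is singular; the curve is smooth.


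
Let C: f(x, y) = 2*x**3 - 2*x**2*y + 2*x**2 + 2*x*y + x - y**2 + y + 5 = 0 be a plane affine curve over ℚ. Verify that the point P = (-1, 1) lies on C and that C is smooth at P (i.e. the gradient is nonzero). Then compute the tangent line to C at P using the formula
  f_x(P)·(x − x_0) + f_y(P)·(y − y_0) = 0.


Tangent line at P: 9*x - 5*y + 14 = 0.

Step 1: f(-1, 1) = 0, so P lies on C.
Step 2: partial derivatives
  f_x(x, y) = 6*x**2 - 4*x*y + 4*x + 2*y + 1, f_y(x, y) = -2*x**2 + 2*x - 2*y + 1.
  f_x(P) = 9, f_y(P) = -5 (gradient nonzero, so P is smooth).
Step 3: tangent line at P: 9·(x − -1) + -5·(y − 1) = 0.
Expanding: 9*x - 5*y + 14 = 0.


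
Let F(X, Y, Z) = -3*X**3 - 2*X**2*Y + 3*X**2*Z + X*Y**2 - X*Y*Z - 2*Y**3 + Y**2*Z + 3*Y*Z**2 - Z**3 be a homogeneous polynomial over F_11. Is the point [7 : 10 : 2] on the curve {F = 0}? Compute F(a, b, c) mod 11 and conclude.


F(7,10,2) ≡ 6 (mod 11); P is NOT on the curve.

Evaluate F(7, 10, 2) term-by-term (mod 11).
  -3*X**3 ↦ -3·343·1·1 = -1029
  -2*X**2*Y ↦ -2·49·10·1 = -980
  3*X**2*Z ↦ 3·49·1·2 = 294
  X*Y**2 ↦ 1·7·100·1 = 700
  -X*Y*Z ↦ -1·7·10·2 = -140
  -2*Y**3 ↦ -2·1·1000·1 = -2000
  Y**2*Z ↦ 1·1·100·2 = 200
  3*Y*Z**2 ↦ 3·1·10·4 = 120
  -Z**3 ↦ -1·1·1·8 = -8
Sum: F(7, 10, 2) = (-1029) + (-980) + (294) + (700) + (-140) + (-2000) + (200) + (120) + (-8) = -2843.
Reducing mod 11: -2843 ≡ 6 (mod 11).
Since F(a, b, c) ≡ 6 ≠ 0 (mod 11), P does NOT lie on the curve.


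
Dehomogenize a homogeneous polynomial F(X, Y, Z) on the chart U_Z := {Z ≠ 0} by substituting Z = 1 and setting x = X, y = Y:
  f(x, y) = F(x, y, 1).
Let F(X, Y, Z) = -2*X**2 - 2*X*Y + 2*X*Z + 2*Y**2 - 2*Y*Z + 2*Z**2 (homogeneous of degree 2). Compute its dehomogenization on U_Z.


f(x, y) = -2*x**2 - 2*x*y + 2*x + 2*y**2 - 2*y + 2

On U_Z we set Z = 1. Each monomial c·X^i·Y^j·Z^k in F becomes c·x^i·y^j·1^k = c·x^i·y^j.
Substituting Z = 1: F(X, Y, 1) = -2*x**2 - 2*x*y + 2*x + 2*y**2 - 2*y + 2.
Note: deg(f) ≤ deg(F) = 2; strict inequality happens when F is divisible by Z (lost terms).


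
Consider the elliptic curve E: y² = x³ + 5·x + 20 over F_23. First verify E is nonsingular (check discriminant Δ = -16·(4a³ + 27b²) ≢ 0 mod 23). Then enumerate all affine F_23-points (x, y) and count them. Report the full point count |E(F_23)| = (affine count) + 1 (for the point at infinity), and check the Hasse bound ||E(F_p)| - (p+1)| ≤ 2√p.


Affine points = {(1, 7), (1, 16), (3, 4), (3, 19), (4, 9), (4, 14), (5, 3), (5, 20), (6, 6), (6, 17), (9, 9), (9, 14), (10, 9), (10, 14), (11, 7), (11, 16), (17, 2), (17, 21), (18, 10), (18, 13), (20, 1), (20, 22), (21, 5), (21, 18)}; affine count = 24; |E(F_23)| = 25.

Discriminant check: Δ ∝ 4a³ + 27b² = 4·5³ + 27·20² = 4·125 + 27·400 ≡ 7 (mod 23). Nonzero ⇒ E is nonsingular.
For each x ∈ F_23, compute rhs = x³ + 5·x + 20 mod 23, then count y ∈ F_23 with y² ≡ rhs.
  x = 0: rhs = 20, matching y values: none (0 points).
  x = 1: rhs = 3, matching y values: 7, 16 (2 points).
  x = 2: rhs = 15, matching y values: none (0 points).
  x = 3: rhs = 16, matching y values: 4, 19 (2 points).
  x = 4: rhs = 12, matching y values: 9, 14 (2 points).
  x = 5: rhs = 9, matching y values: 3, 20 (2 points).
  x = 6: rhs = 13, matching y values: 6, 17 (2 points).
  x = 7: rhs = 7, matching y values: none (0 points).
  x = 8: rhs = 20, matching y values: none (0 points).
  x = 9: rhs = 12, matching y values: 9, 14 (2 points).
  x = 10: rhs = 12, matching y values: 9, 14 (2 points).
  x = 11: rhs = 3, matching y values: 7, 16 (2 points).
  x = 12: rhs = 14, matching y values: none (0 points).
  x = 13: rhs = 5, matching y values: none (0 points).
  x = 14: rhs = 5, matching y values: none (0 points).
  x = 15: rhs = 20, matching y values: none (0 points).
  x = 16: rhs = 10, matching y values: none (0 points).
  x = 17: rhs = 4, matching y values: 2, 21 (2 points).
  x = 18: rhs = 8, matching y values: 10, 13 (2 points).
  x = 19: rhs = 5, matching y values: none (0 points).
  x = 20: rhs = 1, matching y values: 1, 22 (2 points).
  x = 21: rhs = 2, matching y values: 5, 18 (2 points).
  x = 22: rhs = 14, matching y values: none (0 points).
Total affine count: 24.
Full point count |E(F_23)| = 24 + 1 = 25.
Hasse bound: |25 − (23+1)| = |1| = 1 ≤ 2√23 ≈ 9.5917 ✓.


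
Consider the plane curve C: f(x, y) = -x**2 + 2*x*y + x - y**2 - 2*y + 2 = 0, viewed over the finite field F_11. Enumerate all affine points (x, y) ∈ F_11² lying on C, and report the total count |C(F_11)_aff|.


Affine F_11-points: {(0, 4), (0, 5), (2, 0), (2, 2), (3, 2), (5, 1), (5, 7), (9, 1), (9, 4), (10, 0), (10, 7)}; count = 11.

For each of the 121 pairs (x, y) ∈ F_11², evaluate f(x, y) mod 11. Record the zeros.
  x = 0: [0↦2, 1↦10, 2↦5, 3↦9, 4↦0, 5↦0, 6↦9, 7↦5, 8↦10, 9↦2, 10↦3]  zeros at y ∈ {4, 5}
  x = 1: [0↦2, 1↦1, 2↦9, 3↦4, 4↦8, 5↦10, 6↦10, 7↦8, 8↦4, 9↦9, 10↦1]  zeros at y ∈ ∅
  x = 2: [0↦0, 1↦1, 2↦0, 3↦8, 4↦3, 5↦7, 6↦9, 7↦9, 8↦7, 9↦3, 10↦8]  zeros at y ∈ {0, 2}
  x = 3: [0↦7, 1↦10, 2↦0, 3↦10, 4↦7, 5↦2, 6↦6, 7↦8, 8↦8, 9↦6, 10↦2]  zeros at y ∈ {2}
  x = 4: [0↦1, 1↦6, 2↦9, 3↦10, 4↦9, 5↦6, 6↦1, 7↦5, 8↦7, 9↦7, 10↦5]  zeros at y ∈ ∅
  x = 5: [0↦4, 1↦0, 2↦5, 3↦8, 4↦9, 5↦8, 6↦5, 7↦0, 8↦4, 9↦6, 10↦6]  zeros at y ∈ {1, 7}
  x = 6: [0↦5, 1↦3, 2↦10, 3↦4, 4↦7, 5↦8, 6↦7, 7↦4, 8↦10, 9↦3, 10↦5]  zeros at y ∈ ∅
  x = 7: [0↦4, 1↦4, 2↦2, 3↦9, 4↦3, 5↦6, 6↦7, 7↦6, 8↦3, 9↦9, 10↦2]  zeros at y ∈ ∅
  x = 8: [0↦1, 1↦3, 2↦3, 3↦1, 4↦8, 5↦2, 6↦5, 7↦6, 8↦5, 9↦2, 10↦8]  zeros at y ∈ ∅
  x = 9: [0↦7, 1↦0, 2↦2, 3↦2, 4↦0, 5↦7, 6↦1, 7↦4, 8↦5, 9↦4, 10↦1]  zeros at y ∈ {1, 4}
  x = 10: [0↦0, 1↦6, 2↦10, 3↦1, 4↦1, 5↦10, 6↦6, 7↦0, 8↦3, 9↦4, 10↦3]  zeros at y ∈ {0, 7}
Collecting zeros: affine points = {(0, 4), (0, 5), (2, 0), (2, 2), (3, 2), (5, 1), (5, 7), (9, 1), (9, 4), (10, 0), (10, 7)}.
Total count |C(F_11)_aff| = 11.


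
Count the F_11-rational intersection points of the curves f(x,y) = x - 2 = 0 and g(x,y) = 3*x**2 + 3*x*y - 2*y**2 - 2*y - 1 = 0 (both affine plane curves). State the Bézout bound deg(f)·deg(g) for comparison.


Common zeros: {(2, 0), (2, 2)}; count = 2; Bézout bound = 2.

deg(f) = 1, deg(g) = 2, so Bézout bound = 2.
Scan x ∈ F_11. For each x, list the y ∈ F_11 with f(x, y) ≡ 0 and those with g(x, y) ≡ 0 (mod 11); the common zeros in that column are the intersection.
  x = 0: f ≡ 0 at y ∈ ∅; g ≡ 0 at y ∈ ∅; common: ∅.
  x = 1: f ≡ 0 at y ∈ ∅; g ≡ 0 at y ∈ ∅; common: ∅.
  x = 2: f ≡ 0 at y ∈ {0, 1, 2, 3, 4, 5, 6, 7, 8, 9, 10}; g ≡ 0 at y ∈ {0, 2}; common: {0, 2}.
  x = 3: f ≡ 0 at y ∈ ∅; g ≡ 0 at y ∈ {4, 5}; common: ∅.
  x = 4: f ≡ 0 at y ∈ ∅; g ≡ 0 at y ∈ {1, 4}; common: ∅.
  x = 5: f ≡ 0 at y ∈ ∅; g ≡ 0 at y ∈ ∅; common: ∅.
  x = 6: f ≡ 0 at y ∈ ∅; g ≡ 0 at y ∈ {1, 7}; common: ∅.
  x = 7: f ≡ 0 at y ∈ ∅; g ≡ 0 at y ∈ {2}; common: ∅.
  x = 8: f ≡ 0 at y ∈ ∅; g ≡ 0 at y ∈ ∅; common: ∅.
  x = 9: f ≡ 0 at y ∈ ∅; g ≡ 0 at y ∈ {0, 7}; common: ∅.
  x = 10: f ≡ 0 at y ∈ ∅; g ≡ 0 at y ∈ ∅; common: ∅.
Collecting: common zeros = {(2, 0), (2, 2)}, so the count is 2.
Comparison with the Bézout bound: 2 ≤ 2 = deg(f)·deg(g), as expected for curves with no common component (the bound is attained).


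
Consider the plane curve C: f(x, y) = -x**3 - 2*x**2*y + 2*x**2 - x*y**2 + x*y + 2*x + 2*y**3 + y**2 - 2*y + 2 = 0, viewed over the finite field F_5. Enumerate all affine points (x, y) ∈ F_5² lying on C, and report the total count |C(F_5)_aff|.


Affine F_5-points: {(1, 0), (1, 2), (1, 3), (4, 3)}; count = 4.

For each of the 25 pairs (x, y) ∈ F_5², evaluate f(x, y) mod 5. Record the zeros.
  x = 0: [0↦2, 1↦3, 2↦3, 3↦4, 4↦3]  zeros at y ∈ ∅
  x = 1: [0↦0, 1↦4, 2↦0, 3↦0, 4↦1]  zeros at y ∈ {0, 2, 3}
  x = 2: [0↦1, 1↦4, 2↦2, 3↦2, 4↦1]  zeros at y ∈ ∅
  x = 3: [0↦4, 1↦2, 2↦3, 3↦4, 4↦2]  zeros at y ∈ ∅
  x = 4: [0↦3, 1↦2, 2↦2, 3↦0, 4↦3]  zeros at y ∈ {3}
Collecting zeros: affine points = {(1, 0), (1, 2), (1, 3), (4, 3)}.
Total count |C(F_5)_aff| = 4.


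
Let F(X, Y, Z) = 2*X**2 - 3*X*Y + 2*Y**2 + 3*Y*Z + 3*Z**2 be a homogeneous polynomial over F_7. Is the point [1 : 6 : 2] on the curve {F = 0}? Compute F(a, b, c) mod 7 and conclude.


F(1,6,2) ≡ 6 (mod 7); P is NOT on the curve.

Evaluate F(1, 6, 2) term-by-term (mod 7).
  2*X**2 ↦ 2·1·1·1 = 2
  -3*X*Y ↦ -3·1·6·1 = -18
  2*Y**2 ↦ 2·1·36·1 = 72
  3*Y*Z ↦ 3·1·6·2 = 36
  3*Z**2 ↦ 3·1·1·4 = 12
Sum: F(1, 6, 2) = (2) + (-18) + (72) + (36) + (12) = 104.
Reducing mod 7: 104 ≡ 6 (mod 7).
Since F(a, b, c) ≡ 6 ≠ 0 (mod 7), P does NOT lie on the curve.


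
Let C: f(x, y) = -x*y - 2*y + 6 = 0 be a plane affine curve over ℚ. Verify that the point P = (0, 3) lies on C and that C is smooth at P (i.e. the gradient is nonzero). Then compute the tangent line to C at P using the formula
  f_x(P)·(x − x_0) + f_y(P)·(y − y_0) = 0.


Tangent line at P: -3*x - 2*y + 6 = 0.

Step 1: f(0, 3) = 0, so P lies on C.
Step 2: partial derivatives
  f_x(x, y) = -y, f_y(x, y) = -x - 2.
  f_x(P) = -3, f_y(P) = -2 (gradient nonzero, so P is smooth).
Step 3: tangent line at P: -3·(x − 0) + -2·(y − 3) = 0.
Expanding: -3*x - 2*y + 6 = 0.


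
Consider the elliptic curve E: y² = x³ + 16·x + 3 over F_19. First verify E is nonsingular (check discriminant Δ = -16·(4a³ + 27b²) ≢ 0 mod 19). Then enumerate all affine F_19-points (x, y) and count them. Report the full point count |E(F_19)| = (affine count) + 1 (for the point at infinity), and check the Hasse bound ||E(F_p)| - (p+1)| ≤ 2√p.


Affine points = {(1, 1), (1, 18), (2, 9), (2, 10), (4, 6), (4, 13), (6, 7), (6, 12), (8, 4), (8, 15), (10, 2), (10, 17), (11, 3), (11, 16), (12, 2), (12, 17), (14, 8), (14, 11), (16, 2), (16, 17), (17, 1), (17, 18), (18, 9), (18, 10)}; affine count = 24; |E(F_19)| = 25.

Discriminant check: Δ ∝ 4a³ + 27b² = 4·16³ + 27·3² = 4·4096 + 27·9 ≡ 2 (mod 19). Nonzero ⇒ E is nonsingular.
For each x ∈ F_19, compute rhs = x³ + 16·x + 3 mod 19, then count y ∈ F_19 with y² ≡ rhs.
  x = 0: rhs = 3, matching y values: none (0 points).
  x = 1: rhs = 1, matching y values: 1, 18 (2 points).
  x = 2: rhs = 5, matching y values: 9, 10 (2 points).
  x = 3: rhs = 2, matching y values: none (0 points).
  x = 4: rhs = 17, matching y values: 6, 13 (2 points).
  x = 5: rhs = 18, matching y values: none (0 points).
  x = 6: rhs = 11, matching y values: 7, 12 (2 points).
  x = 7: rhs = 2, matching y values: none (0 points).
  x = 8: rhs = 16, matching y values: 4, 15 (2 points).
  x = 9: rhs = 2, matching y values: none (0 points).
  x = 10: rhs = 4, matching y values: 2, 17 (2 points).
  x = 11: rhs = 9, matching y values: 3, 16 (2 points).
  x = 12: rhs = 4, matching y values: 2, 17 (2 points).
  x = 13: rhs = 14, matching y values: none (0 points).
  x = 14: rhs = 7, matching y values: 8, 11 (2 points).
  x = 15: rhs = 8, matching y values: none (0 points).
  x = 16: rhs = 4, matching y values: 2, 17 (2 points).
  x = 17: rhs = 1, matching y values: 1, 18 (2 points).
  x = 18: rhs = 5, matching y values: 9, 10 (2 points).
Total affine count: 24.
Full point count |E(F_19)| = 24 + 1 = 25.
Hasse bound: |25 − (19+1)| = |5| = 5 ≤ 2√19 ≈ 8.7178 ✓.


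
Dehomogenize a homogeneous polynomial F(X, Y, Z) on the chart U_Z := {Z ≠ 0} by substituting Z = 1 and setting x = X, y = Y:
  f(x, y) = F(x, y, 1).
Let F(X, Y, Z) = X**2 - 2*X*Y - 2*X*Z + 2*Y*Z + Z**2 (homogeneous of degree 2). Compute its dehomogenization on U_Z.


f(x, y) = x**2 - 2*x*y - 2*x + 2*y + 1

On U_Z we set Z = 1. Each monomial c·X^i·Y^j·Z^k in F becomes c·x^i·y^j·1^k = c·x^i·y^j.
Substituting Z = 1: F(X, Y, 1) = x**2 - 2*x*y - 2*x + 2*y + 1.
Note: deg(f) ≤ deg(F) = 2; strict inequality happens when F is divisible by Z (lost terms).


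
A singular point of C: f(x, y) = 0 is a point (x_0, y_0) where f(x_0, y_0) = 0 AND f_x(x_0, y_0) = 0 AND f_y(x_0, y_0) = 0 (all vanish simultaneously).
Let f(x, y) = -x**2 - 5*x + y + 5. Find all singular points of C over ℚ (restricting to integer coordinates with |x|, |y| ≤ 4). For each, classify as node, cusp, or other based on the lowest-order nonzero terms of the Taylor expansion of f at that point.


No singular points in the scanned grid; C is smooth there.

Compute partial derivatives:
  f_x = -2*x - 5.
  f_y = 1.
f_y = 1 is a nonzero constant, so f_y never vanishes: no point (x, y) can satisfy f = f_x = f_y = 0. In particular no (x, y) ∈ {−4, ..., 4}² is singular; the curve is smooth.


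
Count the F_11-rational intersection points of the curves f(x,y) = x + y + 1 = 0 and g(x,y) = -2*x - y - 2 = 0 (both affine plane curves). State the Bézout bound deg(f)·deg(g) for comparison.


Common zeros: {(10, 0)}; count = 1; Bézout bound = 1.

deg(f) = 1, deg(g) = 1, so Bézout bound = 1.
Scan x ∈ F_11. For each x, list the y ∈ F_11 with f(x, y) ≡ 0 and those with g(x, y) ≡ 0 (mod 11); the common zeros in that column are the intersection.
  x = 0: f ≡ 0 at y ∈ {10}; g ≡ 0 at y ∈ {9}; common: ∅.
  x = 1: f ≡ 0 at y ∈ {9}; g ≡ 0 at y ∈ {7}; common: ∅.
  x = 2: f ≡ 0 at y ∈ {8}; g ≡ 0 at y ∈ {5}; common: ∅.
  x = 3: f ≡ 0 at y ∈ {7}; g ≡ 0 at y ∈ {3}; common: ∅.
  x = 4: f ≡ 0 at y ∈ {6}; g ≡ 0 at y ∈ {1}; common: ∅.
  x = 5: f ≡ 0 at y ∈ {5}; g ≡ 0 at y ∈ {10}; common: ∅.
  x = 6: f ≡ 0 at y ∈ {4}; g ≡ 0 at y ∈ {8}; common: ∅.
  x = 7: f ≡ 0 at y ∈ {3}; g ≡ 0 at y ∈ {6}; common: ∅.
  x = 8: f ≡ 0 at y ∈ {2}; g ≡ 0 at y ∈ {4}; common: ∅.
  x = 9: f ≡ 0 at y ∈ {1}; g ≡ 0 at y ∈ {2}; common: ∅.
  x = 10: f ≡ 0 at y ∈ {0}; g ≡ 0 at y ∈ {0}; common: {0}.
Collecting: common zeros = {(10, 0)}, so the count is 1.
Comparison with the Bézout bound: 1 ≤ 1 = deg(f)·deg(g), as expected for curves with no common component (the bound is attained).


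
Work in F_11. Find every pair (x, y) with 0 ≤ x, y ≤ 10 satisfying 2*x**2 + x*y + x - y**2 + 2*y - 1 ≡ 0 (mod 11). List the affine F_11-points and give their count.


Affine F_11-points: {(0, 1), (4, 3), (5, 3), (5, 4), (6, 0), (6, 8), (9, 4), (9, 7), (10, 0), (10, 1)}; count = 10.

For each of the 121 pairs (x, y) ∈ F_11², evaluate f(x, y) mod 11. Record the zeros.
  x = 0: [0↦10, 1↦0, 2↦10, 3↦7, 4↦2, 5↦6, 6↦8, 7↦8, 8↦6, 9↦2, 10↦7]  zeros at y ∈ {1}
  x = 1: [0↦2, 1↦4, 2↦4, 3↦2, 4↦9, 5↦3, 6↦6, 7↦7, 8↦6, 9↦3, 10↦9]  zeros at y ∈ ∅
  x = 2: [0↦9, 1↦1, 2↦2, 3↦1, 4↦9, 5↦4, 6↦8, 7↦10, 8↦10, 9↦8, 10↦4]  zeros at y ∈ ∅
  x = 3: [0↦9, 1↦2, 2↦4, 3↦4, 4↦2, 5↦9, 6↦3, 7↦6, 8↦7, 9↦6, 10↦3]  zeros at y ∈ ∅
  x = 4: [0↦2, 1↦7, 2↦10, 3↦0, 4↦10, 5↦7, 6↦2, 7↦6, 8↦8, 9↦8, 10↦6]  zeros at y ∈ {3}
  x = 5: [0↦10, 1↦5, 2↦9, 3↦0, 4↦0, 5↦9, 6↦5, 7↦10, 8↦2, 9↦3, 10↦2]  zeros at y ∈ {3, 4}
  x = 6: [0↦0, 1↦7, 2↦1, 3↦4, 4↦5, 5↦4, 6↦1, 7↦7, 8↦0, 9↦2, 10↦2]  zeros at y ∈ {0, 8}
  x = 7: [0↦5, 1↦2, 2↦8, 3↦1, 4↦3, 5↦3, 6↦1, 7↦8, 8↦2, 9↦5, 10↦6]  zeros at y ∈ ∅
  x = 8: [0↦3, 1↦1, 2↦8, 3↦2, 4↦5, 5↦6, 6↦5, 7↦2, 8↦8, 9↦1, 10↦3]  zeros at y ∈ ∅
  x = 9: [0↦5, 1↦4, 2↦1, 3↦7, 4↦0, 5↦2, 6↦2, 7↦0, 8↦7, 9↦1, 10↦4]  zeros at y ∈ {4, 7}
  x = 10: [0↦0, 1↦0, 2↦9, 3↦5, 4↦10, 5↦2, 6↦3, 7↦2, 8↦10, 9↦5, 10↦9]  zeros at y ∈ {0, 1}
Collecting zeros: affine points = {(0, 1), (4, 3), (5, 3), (5, 4), (6, 0), (6, 8), (9, 4), (9, 7), (10, 0), (10, 1)}.
Total count |C(F_11)_aff| = 10.


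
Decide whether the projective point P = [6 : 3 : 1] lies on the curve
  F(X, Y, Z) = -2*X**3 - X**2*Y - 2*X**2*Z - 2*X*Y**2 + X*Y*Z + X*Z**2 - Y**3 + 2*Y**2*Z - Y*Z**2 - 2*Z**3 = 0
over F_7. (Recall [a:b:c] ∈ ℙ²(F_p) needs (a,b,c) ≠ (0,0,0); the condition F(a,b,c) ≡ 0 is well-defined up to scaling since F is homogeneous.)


F(6,3,1) ≡ 4 (mod 7); P is NOT on the curve.

Evaluate F(6, 3, 1) term-by-term (mod 7).
  -2*X**3 ↦ -2·216·1·1 = -432
  -X**2*Y ↦ -1·36·3·1 = -108
  -2*X**2*Z ↦ -2·36·1·1 = -72
  -2*X*Y**2 ↦ -2·6·9·1 = -108
  X*Y*Z ↦ 1·6·3·1 = 18
  X*Z**2 ↦ 1·6·1·1 = 6
  -Y**3 ↦ -1·1·27·1 = -27
  2*Y**2*Z ↦ 2·1·9·1 = 18
  -Y*Z**2 ↦ -1·1·3·1 = -3
  -2*Z**3 ↦ -2·1·1·1 = -2
Sum: F(6, 3, 1) = (-432) + (-108) + (-72) + (-108) + (18) + (6) + (-27) + (18) + (-3) + (-2) = -710.
Reducing mod 7: -710 ≡ 4 (mod 7).
Since F(a, b, c) ≡ 4 ≠ 0 (mod 7), P does NOT lie on the curve.


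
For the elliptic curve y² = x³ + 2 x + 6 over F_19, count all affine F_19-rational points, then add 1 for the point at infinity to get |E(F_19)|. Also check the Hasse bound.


Affine points = {(0, 5), (0, 14), (1, 3), (1, 16), (3, 1), (3, 18), (6, 5), (6, 14), (10, 0), (13, 5), (13, 14), (14, 2), (14, 17), (16, 7), (16, 12)}; affine count = 15; |E(F_19)| = 16.

Discriminant check: Δ ∝ 4a³ + 27b² = 4·2³ + 27·6² = 4·8 + 27·36 ≡ 16 (mod 19). Nonzero ⇒ E is nonsingular.
For each x ∈ F_19, compute rhs = x³ + 2·x + 6 mod 19, then count y ∈ F_19 with y² ≡ rhs.
  x = 0: rhs = 6, matching y values: 5, 14 (2 points).
  x = 1: rhs = 9, matching y values: 3, 16 (2 points).
  x = 2: rhs = 18, matching y values: none (0 points).
  x = 3: rhs = 1, matching y values: 1, 18 (2 points).
  x = 4: rhs = 2, matching y values: none (0 points).
  x = 5: rhs = 8, matching y values: none (0 points).
  x = 6: rhs = 6, matching y values: 5, 14 (2 points).
  x = 7: rhs = 2, matching y values: none (0 points).
  x = 8: rhs = 2, matching y values: none (0 points).
  x = 9: rhs = 12, matching y values: none (0 points).
  x = 10: rhs = 0, matching y values: 0 (1 points).
  x = 11: rhs = 10, matching y values: none (0 points).
  x = 12: rhs = 10, matching y values: none (0 points).
  x = 13: rhs = 6, matching y values: 5, 14 (2 points).
  x = 14: rhs = 4, matching y values: 2, 17 (2 points).
  x = 15: rhs = 10, matching y values: none (0 points).
  x = 16: rhs = 11, matching y values: 7, 12 (2 points).
  x = 17: rhs = 13, matching y values: none (0 points).
  x = 18: rhs = 3, matching y values: none (0 points).
Total affine count: 15.
Full point count |E(F_19)| = 15 + 1 = 16.
Hasse bound: |16 − (19+1)| = |-4| = 4 ≤ 2√19 ≈ 8.7178 ✓.


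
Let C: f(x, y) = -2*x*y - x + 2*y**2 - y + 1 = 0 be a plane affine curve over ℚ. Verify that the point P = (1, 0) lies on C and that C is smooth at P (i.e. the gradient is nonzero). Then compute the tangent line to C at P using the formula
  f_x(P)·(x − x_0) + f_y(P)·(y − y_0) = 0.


Tangent line at P: -x - 3*y + 1 = 0.

Step 1: f(1, 0) = 0, so P lies on C.
Step 2: partial derivatives
  f_x(x, y) = -2*y - 1, f_y(x, y) = -2*x + 4*y - 1.
  f_x(P) = -1, f_y(P) = -3 (gradient nonzero, so P is smooth).
Step 3: tangent line at P: -1·(x − 1) + -3·(y − 0) = 0.
Expanding: -x - 3*y + 1 = 0.


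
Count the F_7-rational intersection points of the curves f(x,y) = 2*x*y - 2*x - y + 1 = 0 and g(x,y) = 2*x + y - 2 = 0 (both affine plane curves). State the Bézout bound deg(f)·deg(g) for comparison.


Common zeros: {(4, 1)}; count = 1; Bézout bound = 2.

deg(f) = 2, deg(g) = 1, so Bézout bound = 2.
Scan x ∈ F_7. For each x, list the y ∈ F_7 with f(x, y) ≡ 0 and those with g(x, y) ≡ 0 (mod 7); the common zeros in that column are the intersection.
  x = 0: f ≡ 0 at y ∈ {1}; g ≡ 0 at y ∈ {2}; common: ∅.
  x = 1: f ≡ 0 at y ∈ {1}; g ≡ 0 at y ∈ {0}; common: ∅.
  x = 2: f ≡ 0 at y ∈ {1}; g ≡ 0 at y ∈ {5}; common: ∅.
  x = 3: f ≡ 0 at y ∈ {1}; g ≡ 0 at y ∈ {3}; common: ∅.
  x = 4: f ≡ 0 at y ∈ {0, 1, 2, 3, 4, 5, 6}; g ≡ 0 at y ∈ {1}; common: {1}.
  x = 5: f ≡ 0 at y ∈ {1}; g ≡ 0 at y ∈ {6}; common: ∅.
  x = 6: f ≡ 0 at y ∈ {1}; g ≡ 0 at y ∈ {4}; common: ∅.
Collecting: common zeros = {(4, 1)}, so the count is 1.
Comparison with the Bézout bound: 1 ≤ 2 = deg(f)·deg(g), as expected for curves with no common component (the affine F_7-count falls short of the bound because intersections may lie at infinity, over extension fields, or carry multiplicity).


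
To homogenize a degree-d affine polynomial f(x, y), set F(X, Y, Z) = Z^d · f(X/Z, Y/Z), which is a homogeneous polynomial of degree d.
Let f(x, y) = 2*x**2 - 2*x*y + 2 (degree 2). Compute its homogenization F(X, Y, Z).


F(X, Y, Z) = 2*X**2 - 2*X*Y + 2*Z**2

deg(f) = 2.
Substitute x = X/Z, y = Y/Z into f, then multiply by Z^2.
  monomial 2·x^2·y^0 ↦ 2·X^2·Y^0·Z^0.
  monomial -2·x^1·y^1 ↦ -2·X^1·Y^1·Z^0.
  monomial 2·x^0·y^0 ↦ 2·X^0·Y^0·Z^2.
Collecting: F(X, Y, Z) = 2*X**2 - 2*X*Y + 2*Z**2.


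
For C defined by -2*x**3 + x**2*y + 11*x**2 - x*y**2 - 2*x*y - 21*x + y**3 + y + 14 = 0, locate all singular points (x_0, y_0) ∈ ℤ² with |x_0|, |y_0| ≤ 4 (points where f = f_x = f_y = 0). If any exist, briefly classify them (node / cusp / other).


Singular points: {(2, 1)}; classification: cusp.

Compute partial derivatives:
  f_x = -6*x**2 + 2*x*y + 22*x - y**2 - 2*y - 21.
  f_y = x**2 - 2*x*y - 2*x + 3*y**2 + 1.
Scan x_0 ∈ {−4, ..., 4}. For each x_0, f_y(x_0, y) is a polynomial in y; find its integer roots y ∈ {−4, ..., 4}, then test f_x and f at those candidates.
  x = -4: f_y(-4, y) = 3*y**2 + 8*y + 25; no integer root y with |y| ≤ 4.
  x = -3: f_y(-3, y) = 3*y**2 + 6*y + 16; no integer root y with |y| ≤ 4.
  x = -2: f_y(-2, y) = 3*y**2 + 4*y + 9; no integer root y with |y| ≤ 4.
  x = -1: f_y(-1, y) = 3*y**2 + 2*y + 4; no integer root y with |y| ≤ 4.
  x = 0: f_y(0, y) = 3*y**2 + 1; no integer root y with |y| ≤ 4.
  x = 1: f_y(1, y) = 3*y**2 - 2*y; vanishes at y ∈ {0}. (1, 0): f_x = -5 ≠ 0.
  x = 2: f_y(2, y) = 3*y**2 - 4*y + 1; vanishes at y ∈ {1}. (2, 1): f_x = 0, f = 0 — SINGULAR.
  x = 3: f_y(3, y) = 3*y**2 - 6*y + 4; no integer root y with |y| ≤ 4.
  x = 4: f_y(4, y) = 3*y**2 - 8*y + 9; no integer root y with |y| ≤ 4.
Only singular point on the grid: (2, 1).
Classify: substitute x = 2 + u, y = 1 + v and expand: f = -2*u**3 + u**2*v - u*v**2 + v**3 + v**2.
No constant or linear terms (consistent with a singular point). Quadratic part: v**2. Cubic part: -2*u**3 + u**2*v - u*v**2 + v**3.
The quadratic part v**2 is a perfect square, so there is a single (double) tangent line v = 0, i.e. y = 1. Restricting the cubic part to that line (v = 0) leaves -2*u**3 ≠ 0, so f is not divisible by v and the branch is v² ≈ 2*u**3 to lowest order — this is a cusp.
Classification: cusp.


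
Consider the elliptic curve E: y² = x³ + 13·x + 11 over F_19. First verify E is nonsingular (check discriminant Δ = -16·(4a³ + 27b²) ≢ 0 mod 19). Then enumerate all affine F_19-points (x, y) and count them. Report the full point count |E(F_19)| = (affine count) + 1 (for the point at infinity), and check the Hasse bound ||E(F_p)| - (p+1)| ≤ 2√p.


Affine points = {(0, 7), (0, 12), (1, 5), (1, 14), (2, 8), (2, 11), (3, 1), (3, 18), (5, 7), (5, 12), (6, 1), (6, 18), (8, 0), (10, 1), (10, 18), (14, 7), (14, 12), (15, 3), (15, 16), (18, 4), (18, 15)}; affine count = 21; |E(F_19)| = 22.

Discriminant check: Δ ∝ 4a³ + 27b² = 4·13³ + 27·11² = 4·2197 + 27·121 ≡ 9 (mod 19). Nonzero ⇒ E is nonsingular.
For each x ∈ F_19, compute rhs = x³ + 13·x + 11 mod 19, then count y ∈ F_19 with y² ≡ rhs.
  x = 0: rhs = 11, matching y values: 7, 12 (2 points).
  x = 1: rhs = 6, matching y values: 5, 14 (2 points).
  x = 2: rhs = 7, matching y values: 8, 11 (2 points).
  x = 3: rhs = 1, matching y values: 1, 18 (2 points).
  x = 4: rhs = 13, matching y values: none (0 points).
  x = 5: rhs = 11, matching y values: 7, 12 (2 points).
  x = 6: rhs = 1, matching y values: 1, 18 (2 points).
  x = 7: rhs = 8, matching y values: none (0 points).
  x = 8: rhs = 0, matching y values: 0 (1 points).
  x = 9: rhs = 2, matching y values: none (0 points).
  x = 10: rhs = 1, matching y values: 1, 18 (2 points).
  x = 11: rhs = 3, matching y values: none (0 points).
  x = 12: rhs = 14, matching y values: none (0 points).
  x = 13: rhs = 2, matching y values: none (0 points).
  x = 14: rhs = 11, matching y values: 7, 12 (2 points).
  x = 15: rhs = 9, matching y values: 3, 16 (2 points).
  x = 16: rhs = 2, matching y values: none (0 points).
  x = 17: rhs = 15, matching y values: none (0 points).
  x = 18: rhs = 16, matching y values: 4, 15 (2 points).
Total affine count: 21.
Full point count |E(F_19)| = 21 + 1 = 22.
Hasse bound: |22 − (19+1)| = |2| = 2 ≤ 2√19 ≈ 8.7178 ✓.


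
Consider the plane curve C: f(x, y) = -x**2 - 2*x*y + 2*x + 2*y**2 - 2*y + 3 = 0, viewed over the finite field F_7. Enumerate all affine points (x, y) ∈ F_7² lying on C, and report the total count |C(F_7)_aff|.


Affine F_7-points: {(0, 2), (0, 6), (3, 0), (3, 4), (4, 6), (5, 2), (5, 4), (6, 0)}; count = 8.

For each of the 49 pairs (x, y) ∈ F_7², evaluate f(x, y) mod 7. Record the zeros.
  x = 0: [0↦3, 1↦3, 2↦0, 3↦1, 4↦6, 5↦1, 6↦0]  zeros at y ∈ {2, 6}
  x = 1: [0↦4, 1↦2, 2↦4, 3↦3, 4↦6, 5↦6, 6↦3]  zeros at y ∈ ∅
  x = 2: [0↦3, 1↦6, 2↦6, 3↦3, 4↦4, 5↦2, 6↦4]  zeros at y ∈ ∅
  x = 3: [0↦0, 1↦1, 2↦6, 3↦1, 4↦0, 5↦3, 6↦3]  zeros at y ∈ {0, 4}
  x = 4: [0↦2, 1↦1, 2↦4, 3↦4, 4↦1, 5↦2, 6↦0]  zeros at y ∈ {6}
  x = 5: [0↦2, 1↦6, 2↦0, 3↦5, 4↦0, 5↦6, 6↦2]  zeros at y ∈ {2, 4}
  x = 6: [0↦0, 1↦2, 2↦1, 3↦4, 4↦4, 5↦1, 6↦2]  zeros at y ∈ {0}
Collecting zeros: affine points = {(0, 2), (0, 6), (3, 0), (3, 4), (4, 6), (5, 2), (5, 4), (6, 0)}.
Total count |C(F_7)_aff| = 8.


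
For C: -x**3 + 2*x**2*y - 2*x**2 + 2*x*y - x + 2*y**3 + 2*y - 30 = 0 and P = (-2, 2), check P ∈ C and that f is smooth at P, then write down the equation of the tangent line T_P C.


Tangent line at P: -17*x + 30*y - 94 = 0.

Step 1: f(-2, 2) = 0, so P lies on C.
Step 2: partial derivatives
  f_x(x, y) = -3*x**2 + 4*x*y - 4*x + 2*y - 1, f_y(x, y) = 2*x**2 + 2*x + 6*y**2 + 2.
  f_x(P) = -17, f_y(P) = 30 (gradient nonzero, so P is smooth).
Step 3: tangent line at P: -17·(x − -2) + 30·(y − 2) = 0.
Expanding: -17*x + 30*y - 94 = 0.


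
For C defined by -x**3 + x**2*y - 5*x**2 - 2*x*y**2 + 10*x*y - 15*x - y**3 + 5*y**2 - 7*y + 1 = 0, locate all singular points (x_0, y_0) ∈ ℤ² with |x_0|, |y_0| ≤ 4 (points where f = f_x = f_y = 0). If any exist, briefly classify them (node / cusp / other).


Singular points: {(-1, 2)}; classification: cusp.

Compute partial derivatives:
  f_x = -3*x**2 + 2*x*y - 10*x - 2*y**2 + 10*y - 15.
  f_y = x**2 - 4*x*y + 10*x - 3*y**2 + 10*y - 7.
Scan x_0 ∈ {−4, ..., 4}. For each x_0, f_y(x_0, y) is a polynomial in y; find its integer roots y ∈ {−4, ..., 4}, then test f_x and f at those candidates.
  x = -4: f_y(-4, y) = -3*y**2 + 26*y - 31; no integer root y with |y| ≤ 4.
  x = -3: f_y(-3, y) = -3*y**2 + 22*y - 28; no integer root y with |y| ≤ 4.
  x = -2: f_y(-2, y) = -3*y**2 + 18*y - 23; no integer root y with |y| ≤ 4.
  x = -1: f_y(-1, y) = -3*y**2 + 14*y - 16; vanishes at y ∈ {2}. (-1, 2): f_x = 0, f = 0 — SINGULAR.
  x = 0: f_y(0, y) = -3*y**2 + 10*y - 7; vanishes at y ∈ {1}. (0, 1): f_x = -7 ≠ 0.
  x = 1: f_y(1, y) = -3*y**2 + 6*y + 4; no integer root y with |y| ≤ 4.
  x = 2: f_y(2, y) = -3*y**2 + 2*y + 17; no integer root y with |y| ≤ 4.
  x = 3: f_y(3, y) = -3*y**2 - 2*y + 32; no integer root y with |y| ≤ 4.
  x = 4: f_y(4, y) = -3*y**2 - 6*y + 49; no integer root y with |y| ≤ 4.
Only singular point on the grid: (-1, 2).
Classify: substitute x = -1 + u, y = 2 + v and expand: f = -u**3 + u**2*v - 2*u*v**2 - v**3 + v**2.
No constant or linear terms (consistent with a singular point). Quadratic part: v**2. Cubic part: -u**3 + u**2*v - 2*u*v**2 - v**3.
The quadratic part v**2 is a perfect square, so there is a single (double) tangent line v = 0, i.e. y = 2. Restricting the cubic part to that line (v = 0) leaves -u**3 ≠ 0, so f is not divisible by v and the branch is v² ≈ u**3 to lowest order — this is a cusp.
Classification: cusp.


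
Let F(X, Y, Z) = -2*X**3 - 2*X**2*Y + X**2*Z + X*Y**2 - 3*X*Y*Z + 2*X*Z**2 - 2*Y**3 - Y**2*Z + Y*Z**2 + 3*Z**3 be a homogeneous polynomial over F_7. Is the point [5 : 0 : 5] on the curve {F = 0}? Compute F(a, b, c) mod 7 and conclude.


F(5,0,5) ≡ 3 (mod 7); P is NOT on the curve.

Evaluate F(5, 0, 5) term-by-term (mod 7).
  -2*X**3 ↦ -2·125·1·1 = -250
  -2*X**2*Y ↦ -2·25·0·1 = 0
  X**2*Z ↦ 1·25·1·5 = 125
  X*Y**2 ↦ 1·5·0·1 = 0
  -3*X*Y*Z ↦ -3·5·0·5 = 0
  2*X*Z**2 ↦ 2·5·1·25 = 250
  -2*Y**3 ↦ -2·1·0·1 = 0
  -Y**2*Z ↦ -1·1·0·5 = 0
  Y*Z**2 ↦ 1·1·0·25 = 0
  3*Z**3 ↦ 3·1·1·125 = 375
Sum: F(5, 0, 5) = (-250) + (0) + (125) + (0) + (0) + (250) + (0) + (0) + (0) + (375) = 500.
Reducing mod 7: 500 ≡ 3 (mod 7).
Since F(a, b, c) ≡ 3 ≠ 0 (mod 7), P does NOT lie on the curve.


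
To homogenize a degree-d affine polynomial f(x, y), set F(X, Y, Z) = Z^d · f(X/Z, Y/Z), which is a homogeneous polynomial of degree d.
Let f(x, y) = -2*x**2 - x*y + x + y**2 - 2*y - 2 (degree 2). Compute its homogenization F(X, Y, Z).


F(X, Y, Z) = -2*X**2 - X*Y + X*Z + Y**2 - 2*Y*Z - 2*Z**2

deg(f) = 2.
Substitute x = X/Z, y = Y/Z into f, then multiply by Z^2.
  monomial -2·x^2·y^0 ↦ -2·X^2·Y^0·Z^0.
  monomial -1·x^1·y^1 ↦ -1·X^1·Y^1·Z^0.
  monomial 1·x^1·y^0 ↦ 1·X^1·Y^0·Z^1.
  monomial 1·x^0·y^2 ↦ 1·X^0·Y^2·Z^0.
  monomial -2·x^0·y^1 ↦ -2·X^0·Y^1·Z^1.
  monomial -2·x^0·y^0 ↦ -2·X^0·Y^0·Z^2.
Collecting: F(X, Y, Z) = -2*X**2 - X*Y + X*Z + Y**2 - 2*Y*Z - 2*Z**2.


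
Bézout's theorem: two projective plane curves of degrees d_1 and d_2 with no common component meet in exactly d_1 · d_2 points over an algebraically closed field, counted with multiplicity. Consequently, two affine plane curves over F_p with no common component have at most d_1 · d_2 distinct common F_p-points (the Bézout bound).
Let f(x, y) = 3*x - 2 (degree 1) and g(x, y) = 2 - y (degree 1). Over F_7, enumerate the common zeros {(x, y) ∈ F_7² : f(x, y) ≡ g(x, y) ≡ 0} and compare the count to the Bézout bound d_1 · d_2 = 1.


Common zeros: {(3, 2)}; count = 1; Bézout bound = 1.

deg(f) = 1, deg(g) = 1, so Bézout bound = 1.
Scan x ∈ F_7. For each x, list the y ∈ F_7 with f(x, y) ≡ 0 and those with g(x, y) ≡ 0 (mod 7); the common zeros in that column are the intersection.
  x = 0: f ≡ 0 at y ∈ ∅; g ≡ 0 at y ∈ {2}; common: ∅.
  x = 1: f ≡ 0 at y ∈ ∅; g ≡ 0 at y ∈ {2}; common: ∅.
  x = 2: f ≡ 0 at y ∈ ∅; g ≡ 0 at y ∈ {2}; common: ∅.
  x = 3: f ≡ 0 at y ∈ {0, 1, 2, 3, 4, 5, 6}; g ≡ 0 at y ∈ {2}; common: {2}.
  x = 4: f ≡ 0 at y ∈ ∅; g ≡ 0 at y ∈ {2}; common: ∅.
  x = 5: f ≡ 0 at y ∈ ∅; g ≡ 0 at y ∈ {2}; common: ∅.
  x = 6: f ≡ 0 at y ∈ ∅; g ≡ 0 at y ∈ {2}; common: ∅.
Collecting: common zeros = {(3, 2)}, so the count is 1.
Comparison with the Bézout bound: 1 ≤ 1 = deg(f)·deg(g), as expected for curves with no common component (the bound is attained).


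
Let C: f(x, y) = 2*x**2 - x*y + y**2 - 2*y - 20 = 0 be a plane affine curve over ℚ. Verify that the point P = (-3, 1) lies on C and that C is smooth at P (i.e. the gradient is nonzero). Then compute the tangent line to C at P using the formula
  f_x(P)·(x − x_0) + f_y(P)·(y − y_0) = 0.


Tangent line at P: -13*x + 3*y - 42 = 0.

Step 1: f(-3, 1) = 0, so P lies on C.
Step 2: partial derivatives
  f_x(x, y) = 4*x - y, f_y(x, y) = -x + 2*y - 2.
  f_x(P) = -13, f_y(P) = 3 (gradient nonzero, so P is smooth).
Step 3: tangent line at P: -13·(x − -3) + 3·(y − 1) = 0.
Expanding: -13*x + 3*y - 42 = 0.


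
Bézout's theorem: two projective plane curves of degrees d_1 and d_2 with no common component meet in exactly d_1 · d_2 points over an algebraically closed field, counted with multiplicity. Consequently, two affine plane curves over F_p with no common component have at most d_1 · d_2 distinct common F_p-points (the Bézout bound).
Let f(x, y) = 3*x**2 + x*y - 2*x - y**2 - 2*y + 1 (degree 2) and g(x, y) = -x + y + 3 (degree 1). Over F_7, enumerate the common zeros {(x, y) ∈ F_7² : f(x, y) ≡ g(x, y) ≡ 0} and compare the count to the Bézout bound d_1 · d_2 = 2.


Common zeros: {(1, 5), (4, 1)}; count = 2; Bézout bound = 2.

deg(f) = 2, deg(g) = 1, so Bézout bound = 2.
Scan x ∈ F_7. For each x, list the y ∈ F_7 with f(x, y) ≡ 0 and those with g(x, y) ≡ 0 (mod 7); the common zeros in that column are the intersection.
  x = 0: f ≡ 0 at y ∈ {2, 3}; g ≡ 0 at y ∈ {4}; common: ∅.
  x = 1: f ≡ 0 at y ∈ {1, 5}; g ≡ 0 at y ∈ {5}; common: {5}.
  x = 2: f ≡ 0 at y ∈ {3, 4}; g ≡ 0 at y ∈ {6}; common: ∅.
  x = 3: f ≡ 0 at y ∈ ∅; g ≡ 0 at y ∈ {0}; common: ∅.
  x = 4: f ≡ 0 at y ∈ {1}; g ≡ 0 at y ∈ {1}; common: {1}.
  x = 5: f ≡ 0 at y ∈ {5}; g ≡ 0 at y ∈ {2}; common: ∅.
  x = 6: f ≡ 0 at y ∈ ∅; g ≡ 0 at y ∈ {3}; common: ∅.
Collecting: common zeros = {(1, 5), (4, 1)}, so the count is 2.
Comparison with the Bézout bound: 2 ≤ 2 = deg(f)·deg(g), as expected for curves with no common component (the bound is attained).
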